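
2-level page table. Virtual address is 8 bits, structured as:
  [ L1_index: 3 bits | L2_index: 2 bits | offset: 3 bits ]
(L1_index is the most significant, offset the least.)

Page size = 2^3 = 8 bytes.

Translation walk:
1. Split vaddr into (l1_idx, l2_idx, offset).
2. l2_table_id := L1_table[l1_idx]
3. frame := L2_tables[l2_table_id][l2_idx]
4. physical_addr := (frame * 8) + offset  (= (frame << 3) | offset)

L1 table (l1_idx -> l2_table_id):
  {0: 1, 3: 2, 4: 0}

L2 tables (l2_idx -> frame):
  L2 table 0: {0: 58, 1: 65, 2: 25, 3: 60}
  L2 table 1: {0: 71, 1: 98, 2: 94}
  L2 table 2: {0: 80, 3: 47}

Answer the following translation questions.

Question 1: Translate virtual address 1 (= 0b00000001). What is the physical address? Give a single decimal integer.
vaddr = 1 = 0b00000001
Split: l1_idx=0, l2_idx=0, offset=1
L1[0] = 1
L2[1][0] = 71
paddr = 71 * 8 + 1 = 569

Answer: 569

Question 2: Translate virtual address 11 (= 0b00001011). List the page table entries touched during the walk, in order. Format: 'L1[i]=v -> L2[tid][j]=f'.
vaddr = 11 = 0b00001011
Split: l1_idx=0, l2_idx=1, offset=3

Answer: L1[0]=1 -> L2[1][1]=98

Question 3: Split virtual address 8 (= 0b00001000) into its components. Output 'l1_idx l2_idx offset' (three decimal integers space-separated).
Answer: 0 1 0

Derivation:
vaddr = 8 = 0b00001000
  top 3 bits -> l1_idx = 0
  next 2 bits -> l2_idx = 1
  bottom 3 bits -> offset = 0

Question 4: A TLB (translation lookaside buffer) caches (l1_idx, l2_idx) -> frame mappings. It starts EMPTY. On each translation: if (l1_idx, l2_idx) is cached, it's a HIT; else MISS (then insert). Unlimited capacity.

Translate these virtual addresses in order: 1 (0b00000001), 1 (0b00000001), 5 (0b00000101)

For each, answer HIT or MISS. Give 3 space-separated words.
vaddr=1: (0,0) not in TLB -> MISS, insert
vaddr=1: (0,0) in TLB -> HIT
vaddr=5: (0,0) in TLB -> HIT

Answer: MISS HIT HIT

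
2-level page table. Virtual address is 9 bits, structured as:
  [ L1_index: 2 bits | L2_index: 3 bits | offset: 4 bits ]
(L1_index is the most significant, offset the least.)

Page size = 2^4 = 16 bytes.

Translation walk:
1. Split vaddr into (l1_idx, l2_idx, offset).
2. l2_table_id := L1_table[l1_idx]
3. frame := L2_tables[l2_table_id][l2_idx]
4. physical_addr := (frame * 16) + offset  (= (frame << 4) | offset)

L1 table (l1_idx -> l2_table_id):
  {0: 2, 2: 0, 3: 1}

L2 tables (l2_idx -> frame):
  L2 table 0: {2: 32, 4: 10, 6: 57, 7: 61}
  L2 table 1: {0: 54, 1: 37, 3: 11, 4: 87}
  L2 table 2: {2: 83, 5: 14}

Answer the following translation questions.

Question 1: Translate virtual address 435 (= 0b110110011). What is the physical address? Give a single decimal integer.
Answer: 179

Derivation:
vaddr = 435 = 0b110110011
Split: l1_idx=3, l2_idx=3, offset=3
L1[3] = 1
L2[1][3] = 11
paddr = 11 * 16 + 3 = 179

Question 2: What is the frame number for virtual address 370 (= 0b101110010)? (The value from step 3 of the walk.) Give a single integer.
Answer: 61

Derivation:
vaddr = 370: l1_idx=2, l2_idx=7
L1[2] = 0; L2[0][7] = 61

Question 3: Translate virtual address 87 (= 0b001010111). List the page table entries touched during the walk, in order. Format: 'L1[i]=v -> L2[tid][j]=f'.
vaddr = 87 = 0b001010111
Split: l1_idx=0, l2_idx=5, offset=7

Answer: L1[0]=2 -> L2[2][5]=14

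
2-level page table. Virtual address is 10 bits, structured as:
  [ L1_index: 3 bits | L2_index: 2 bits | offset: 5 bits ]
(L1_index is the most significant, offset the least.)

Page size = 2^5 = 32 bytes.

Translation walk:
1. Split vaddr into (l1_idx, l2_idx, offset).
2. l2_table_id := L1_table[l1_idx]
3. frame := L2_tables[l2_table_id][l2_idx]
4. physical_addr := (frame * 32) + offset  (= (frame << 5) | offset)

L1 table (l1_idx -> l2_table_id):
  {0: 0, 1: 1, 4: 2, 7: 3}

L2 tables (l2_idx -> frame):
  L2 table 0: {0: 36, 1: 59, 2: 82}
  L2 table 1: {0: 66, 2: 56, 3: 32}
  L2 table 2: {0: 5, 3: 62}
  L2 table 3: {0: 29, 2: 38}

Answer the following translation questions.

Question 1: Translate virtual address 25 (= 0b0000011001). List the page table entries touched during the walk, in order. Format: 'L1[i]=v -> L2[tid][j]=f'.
vaddr = 25 = 0b0000011001
Split: l1_idx=0, l2_idx=0, offset=25

Answer: L1[0]=0 -> L2[0][0]=36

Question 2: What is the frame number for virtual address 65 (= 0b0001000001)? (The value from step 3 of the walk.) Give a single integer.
vaddr = 65: l1_idx=0, l2_idx=2
L1[0] = 0; L2[0][2] = 82

Answer: 82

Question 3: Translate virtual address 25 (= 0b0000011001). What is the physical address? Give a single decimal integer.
Answer: 1177

Derivation:
vaddr = 25 = 0b0000011001
Split: l1_idx=0, l2_idx=0, offset=25
L1[0] = 0
L2[0][0] = 36
paddr = 36 * 32 + 25 = 1177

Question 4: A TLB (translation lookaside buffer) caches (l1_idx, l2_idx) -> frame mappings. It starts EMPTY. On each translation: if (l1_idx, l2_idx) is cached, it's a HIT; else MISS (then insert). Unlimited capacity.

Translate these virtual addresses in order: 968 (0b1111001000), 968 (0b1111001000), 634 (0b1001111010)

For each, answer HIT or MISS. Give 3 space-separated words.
vaddr=968: (7,2) not in TLB -> MISS, insert
vaddr=968: (7,2) in TLB -> HIT
vaddr=634: (4,3) not in TLB -> MISS, insert

Answer: MISS HIT MISS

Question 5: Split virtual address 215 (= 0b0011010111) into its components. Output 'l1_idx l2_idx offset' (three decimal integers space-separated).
vaddr = 215 = 0b0011010111
  top 3 bits -> l1_idx = 1
  next 2 bits -> l2_idx = 2
  bottom 5 bits -> offset = 23

Answer: 1 2 23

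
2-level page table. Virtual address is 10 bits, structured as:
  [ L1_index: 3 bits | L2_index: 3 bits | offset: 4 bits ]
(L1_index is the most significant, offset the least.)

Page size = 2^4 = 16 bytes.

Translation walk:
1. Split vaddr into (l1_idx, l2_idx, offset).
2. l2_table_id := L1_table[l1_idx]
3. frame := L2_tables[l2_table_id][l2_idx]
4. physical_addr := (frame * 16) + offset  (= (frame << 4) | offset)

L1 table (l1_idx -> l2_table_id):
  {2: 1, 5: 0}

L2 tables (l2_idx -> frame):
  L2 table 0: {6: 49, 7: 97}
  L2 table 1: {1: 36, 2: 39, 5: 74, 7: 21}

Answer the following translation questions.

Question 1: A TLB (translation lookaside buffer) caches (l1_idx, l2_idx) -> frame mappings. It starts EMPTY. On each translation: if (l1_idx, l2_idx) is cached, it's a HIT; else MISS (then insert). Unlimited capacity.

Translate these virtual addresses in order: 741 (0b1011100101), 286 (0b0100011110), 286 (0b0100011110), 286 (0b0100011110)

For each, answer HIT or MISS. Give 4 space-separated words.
Answer: MISS MISS HIT HIT

Derivation:
vaddr=741: (5,6) not in TLB -> MISS, insert
vaddr=286: (2,1) not in TLB -> MISS, insert
vaddr=286: (2,1) in TLB -> HIT
vaddr=286: (2,1) in TLB -> HIT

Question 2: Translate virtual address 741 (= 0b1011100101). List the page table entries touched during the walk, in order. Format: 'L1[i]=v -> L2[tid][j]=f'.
Answer: L1[5]=0 -> L2[0][6]=49

Derivation:
vaddr = 741 = 0b1011100101
Split: l1_idx=5, l2_idx=6, offset=5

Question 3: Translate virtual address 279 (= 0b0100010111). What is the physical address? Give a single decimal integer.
Answer: 583

Derivation:
vaddr = 279 = 0b0100010111
Split: l1_idx=2, l2_idx=1, offset=7
L1[2] = 1
L2[1][1] = 36
paddr = 36 * 16 + 7 = 583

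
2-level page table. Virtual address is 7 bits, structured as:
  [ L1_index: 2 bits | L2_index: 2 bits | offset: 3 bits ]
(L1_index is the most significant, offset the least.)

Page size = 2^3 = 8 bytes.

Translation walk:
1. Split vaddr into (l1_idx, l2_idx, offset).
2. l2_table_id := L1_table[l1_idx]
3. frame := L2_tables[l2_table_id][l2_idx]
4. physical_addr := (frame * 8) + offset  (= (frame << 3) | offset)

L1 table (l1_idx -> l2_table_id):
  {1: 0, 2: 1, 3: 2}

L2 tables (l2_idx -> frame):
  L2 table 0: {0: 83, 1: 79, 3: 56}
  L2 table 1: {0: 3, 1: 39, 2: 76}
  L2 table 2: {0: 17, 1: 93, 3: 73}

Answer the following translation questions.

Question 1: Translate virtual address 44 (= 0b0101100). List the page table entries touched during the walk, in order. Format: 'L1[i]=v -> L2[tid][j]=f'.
Answer: L1[1]=0 -> L2[0][1]=79

Derivation:
vaddr = 44 = 0b0101100
Split: l1_idx=1, l2_idx=1, offset=4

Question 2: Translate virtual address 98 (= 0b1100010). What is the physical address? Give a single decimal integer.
vaddr = 98 = 0b1100010
Split: l1_idx=3, l2_idx=0, offset=2
L1[3] = 2
L2[2][0] = 17
paddr = 17 * 8 + 2 = 138

Answer: 138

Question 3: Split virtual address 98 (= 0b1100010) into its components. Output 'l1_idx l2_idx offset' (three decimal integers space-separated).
Answer: 3 0 2

Derivation:
vaddr = 98 = 0b1100010
  top 2 bits -> l1_idx = 3
  next 2 bits -> l2_idx = 0
  bottom 3 bits -> offset = 2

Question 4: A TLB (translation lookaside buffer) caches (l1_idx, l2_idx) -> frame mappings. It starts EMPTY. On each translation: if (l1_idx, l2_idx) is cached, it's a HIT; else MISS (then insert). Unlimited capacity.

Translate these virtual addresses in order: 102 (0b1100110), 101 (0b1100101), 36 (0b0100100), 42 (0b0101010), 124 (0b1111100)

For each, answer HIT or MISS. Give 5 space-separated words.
Answer: MISS HIT MISS MISS MISS

Derivation:
vaddr=102: (3,0) not in TLB -> MISS, insert
vaddr=101: (3,0) in TLB -> HIT
vaddr=36: (1,0) not in TLB -> MISS, insert
vaddr=42: (1,1) not in TLB -> MISS, insert
vaddr=124: (3,3) not in TLB -> MISS, insert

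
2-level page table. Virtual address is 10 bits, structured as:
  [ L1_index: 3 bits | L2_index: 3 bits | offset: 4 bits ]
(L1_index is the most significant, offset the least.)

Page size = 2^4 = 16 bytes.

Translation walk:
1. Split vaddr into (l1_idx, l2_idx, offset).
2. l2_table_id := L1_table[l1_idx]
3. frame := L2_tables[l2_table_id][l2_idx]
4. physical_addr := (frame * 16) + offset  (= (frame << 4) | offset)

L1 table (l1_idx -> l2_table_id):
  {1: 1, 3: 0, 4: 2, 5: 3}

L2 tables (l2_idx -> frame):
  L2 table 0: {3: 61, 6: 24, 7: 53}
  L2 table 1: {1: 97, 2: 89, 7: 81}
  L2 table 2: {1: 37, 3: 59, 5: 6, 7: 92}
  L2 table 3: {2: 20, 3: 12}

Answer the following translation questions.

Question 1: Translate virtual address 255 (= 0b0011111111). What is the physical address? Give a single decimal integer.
Answer: 1311

Derivation:
vaddr = 255 = 0b0011111111
Split: l1_idx=1, l2_idx=7, offset=15
L1[1] = 1
L2[1][7] = 81
paddr = 81 * 16 + 15 = 1311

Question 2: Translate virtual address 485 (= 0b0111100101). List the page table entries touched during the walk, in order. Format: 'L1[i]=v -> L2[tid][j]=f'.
Answer: L1[3]=0 -> L2[0][6]=24

Derivation:
vaddr = 485 = 0b0111100101
Split: l1_idx=3, l2_idx=6, offset=5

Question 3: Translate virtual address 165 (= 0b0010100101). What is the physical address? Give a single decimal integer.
vaddr = 165 = 0b0010100101
Split: l1_idx=1, l2_idx=2, offset=5
L1[1] = 1
L2[1][2] = 89
paddr = 89 * 16 + 5 = 1429

Answer: 1429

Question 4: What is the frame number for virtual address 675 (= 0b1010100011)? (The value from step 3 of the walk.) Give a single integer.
Answer: 20

Derivation:
vaddr = 675: l1_idx=5, l2_idx=2
L1[5] = 3; L2[3][2] = 20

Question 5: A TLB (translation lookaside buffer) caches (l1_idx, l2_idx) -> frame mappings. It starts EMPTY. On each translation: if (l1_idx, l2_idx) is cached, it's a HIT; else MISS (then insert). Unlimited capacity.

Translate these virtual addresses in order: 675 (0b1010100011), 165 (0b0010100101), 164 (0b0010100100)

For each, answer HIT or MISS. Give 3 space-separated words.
vaddr=675: (5,2) not in TLB -> MISS, insert
vaddr=165: (1,2) not in TLB -> MISS, insert
vaddr=164: (1,2) in TLB -> HIT

Answer: MISS MISS HIT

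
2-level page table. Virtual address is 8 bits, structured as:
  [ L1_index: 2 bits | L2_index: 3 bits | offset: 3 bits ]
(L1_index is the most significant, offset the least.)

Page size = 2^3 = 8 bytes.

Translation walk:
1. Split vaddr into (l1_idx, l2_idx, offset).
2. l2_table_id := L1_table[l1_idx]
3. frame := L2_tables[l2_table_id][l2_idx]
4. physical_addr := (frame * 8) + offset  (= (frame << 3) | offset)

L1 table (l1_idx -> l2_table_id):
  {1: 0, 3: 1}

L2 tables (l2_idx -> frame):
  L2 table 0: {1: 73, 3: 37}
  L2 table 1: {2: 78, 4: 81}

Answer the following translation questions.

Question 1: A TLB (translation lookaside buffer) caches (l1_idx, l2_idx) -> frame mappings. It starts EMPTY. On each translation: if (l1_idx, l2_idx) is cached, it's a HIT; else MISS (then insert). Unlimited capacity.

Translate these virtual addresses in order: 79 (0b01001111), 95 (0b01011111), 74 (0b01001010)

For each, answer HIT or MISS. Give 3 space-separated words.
Answer: MISS MISS HIT

Derivation:
vaddr=79: (1,1) not in TLB -> MISS, insert
vaddr=95: (1,3) not in TLB -> MISS, insert
vaddr=74: (1,1) in TLB -> HIT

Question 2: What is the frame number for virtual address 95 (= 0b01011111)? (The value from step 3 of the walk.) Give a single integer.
vaddr = 95: l1_idx=1, l2_idx=3
L1[1] = 0; L2[0][3] = 37

Answer: 37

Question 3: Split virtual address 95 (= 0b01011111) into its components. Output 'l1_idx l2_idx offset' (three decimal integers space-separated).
vaddr = 95 = 0b01011111
  top 2 bits -> l1_idx = 1
  next 3 bits -> l2_idx = 3
  bottom 3 bits -> offset = 7

Answer: 1 3 7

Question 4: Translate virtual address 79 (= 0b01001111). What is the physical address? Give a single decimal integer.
vaddr = 79 = 0b01001111
Split: l1_idx=1, l2_idx=1, offset=7
L1[1] = 0
L2[0][1] = 73
paddr = 73 * 8 + 7 = 591

Answer: 591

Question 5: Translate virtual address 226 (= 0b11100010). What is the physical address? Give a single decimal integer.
Answer: 650

Derivation:
vaddr = 226 = 0b11100010
Split: l1_idx=3, l2_idx=4, offset=2
L1[3] = 1
L2[1][4] = 81
paddr = 81 * 8 + 2 = 650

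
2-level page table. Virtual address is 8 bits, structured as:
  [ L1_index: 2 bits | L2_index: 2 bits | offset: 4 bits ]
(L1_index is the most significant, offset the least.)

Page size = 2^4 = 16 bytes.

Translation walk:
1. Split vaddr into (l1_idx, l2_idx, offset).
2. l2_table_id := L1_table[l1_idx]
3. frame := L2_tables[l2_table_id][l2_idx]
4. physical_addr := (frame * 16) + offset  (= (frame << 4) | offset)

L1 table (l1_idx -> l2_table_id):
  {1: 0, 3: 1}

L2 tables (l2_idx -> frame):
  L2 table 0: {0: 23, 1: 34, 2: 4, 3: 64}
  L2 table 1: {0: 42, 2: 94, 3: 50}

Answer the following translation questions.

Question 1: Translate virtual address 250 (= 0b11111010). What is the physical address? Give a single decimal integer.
vaddr = 250 = 0b11111010
Split: l1_idx=3, l2_idx=3, offset=10
L1[3] = 1
L2[1][3] = 50
paddr = 50 * 16 + 10 = 810

Answer: 810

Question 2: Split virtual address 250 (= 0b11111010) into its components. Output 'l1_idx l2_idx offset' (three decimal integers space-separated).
Answer: 3 3 10

Derivation:
vaddr = 250 = 0b11111010
  top 2 bits -> l1_idx = 3
  next 2 bits -> l2_idx = 3
  bottom 4 bits -> offset = 10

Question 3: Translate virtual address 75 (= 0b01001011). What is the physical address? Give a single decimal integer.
Answer: 379

Derivation:
vaddr = 75 = 0b01001011
Split: l1_idx=1, l2_idx=0, offset=11
L1[1] = 0
L2[0][0] = 23
paddr = 23 * 16 + 11 = 379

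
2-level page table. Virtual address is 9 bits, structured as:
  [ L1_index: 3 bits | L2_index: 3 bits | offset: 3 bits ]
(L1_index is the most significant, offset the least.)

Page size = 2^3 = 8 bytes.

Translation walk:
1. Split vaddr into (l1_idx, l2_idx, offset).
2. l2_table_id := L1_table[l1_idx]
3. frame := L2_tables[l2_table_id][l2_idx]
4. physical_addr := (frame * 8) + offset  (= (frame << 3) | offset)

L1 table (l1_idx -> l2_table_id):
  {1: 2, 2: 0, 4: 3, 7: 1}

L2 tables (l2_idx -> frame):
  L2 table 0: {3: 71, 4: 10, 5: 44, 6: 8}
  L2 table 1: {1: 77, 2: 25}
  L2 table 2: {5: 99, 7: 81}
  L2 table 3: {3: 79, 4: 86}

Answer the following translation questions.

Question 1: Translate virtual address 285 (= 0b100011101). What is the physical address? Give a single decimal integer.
vaddr = 285 = 0b100011101
Split: l1_idx=4, l2_idx=3, offset=5
L1[4] = 3
L2[3][3] = 79
paddr = 79 * 8 + 5 = 637

Answer: 637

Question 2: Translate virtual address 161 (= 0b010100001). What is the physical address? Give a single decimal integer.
Answer: 81

Derivation:
vaddr = 161 = 0b010100001
Split: l1_idx=2, l2_idx=4, offset=1
L1[2] = 0
L2[0][4] = 10
paddr = 10 * 8 + 1 = 81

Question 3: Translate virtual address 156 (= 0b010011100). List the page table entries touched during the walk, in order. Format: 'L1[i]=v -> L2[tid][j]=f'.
vaddr = 156 = 0b010011100
Split: l1_idx=2, l2_idx=3, offset=4

Answer: L1[2]=0 -> L2[0][3]=71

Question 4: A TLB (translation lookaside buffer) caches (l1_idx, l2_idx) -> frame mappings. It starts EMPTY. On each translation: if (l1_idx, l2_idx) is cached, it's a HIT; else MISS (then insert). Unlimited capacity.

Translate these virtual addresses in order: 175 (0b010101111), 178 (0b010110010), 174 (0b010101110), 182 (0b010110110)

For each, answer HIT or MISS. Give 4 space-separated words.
Answer: MISS MISS HIT HIT

Derivation:
vaddr=175: (2,5) not in TLB -> MISS, insert
vaddr=178: (2,6) not in TLB -> MISS, insert
vaddr=174: (2,5) in TLB -> HIT
vaddr=182: (2,6) in TLB -> HIT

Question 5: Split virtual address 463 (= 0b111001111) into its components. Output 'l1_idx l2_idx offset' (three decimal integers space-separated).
vaddr = 463 = 0b111001111
  top 3 bits -> l1_idx = 7
  next 3 bits -> l2_idx = 1
  bottom 3 bits -> offset = 7

Answer: 7 1 7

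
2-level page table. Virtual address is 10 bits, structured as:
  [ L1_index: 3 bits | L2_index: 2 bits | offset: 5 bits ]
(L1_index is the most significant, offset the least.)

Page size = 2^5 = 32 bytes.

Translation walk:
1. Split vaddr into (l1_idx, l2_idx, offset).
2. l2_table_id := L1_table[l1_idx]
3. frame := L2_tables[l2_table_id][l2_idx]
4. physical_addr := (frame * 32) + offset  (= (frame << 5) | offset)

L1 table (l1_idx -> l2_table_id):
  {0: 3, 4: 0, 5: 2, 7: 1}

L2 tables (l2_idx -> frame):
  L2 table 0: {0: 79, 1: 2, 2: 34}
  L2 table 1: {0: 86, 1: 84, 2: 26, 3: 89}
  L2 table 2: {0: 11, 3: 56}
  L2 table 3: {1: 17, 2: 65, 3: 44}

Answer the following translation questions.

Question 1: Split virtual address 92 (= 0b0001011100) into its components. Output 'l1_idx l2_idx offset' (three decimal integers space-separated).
vaddr = 92 = 0b0001011100
  top 3 bits -> l1_idx = 0
  next 2 bits -> l2_idx = 2
  bottom 5 bits -> offset = 28

Answer: 0 2 28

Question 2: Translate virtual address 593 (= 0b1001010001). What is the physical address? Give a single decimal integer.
vaddr = 593 = 0b1001010001
Split: l1_idx=4, l2_idx=2, offset=17
L1[4] = 0
L2[0][2] = 34
paddr = 34 * 32 + 17 = 1105

Answer: 1105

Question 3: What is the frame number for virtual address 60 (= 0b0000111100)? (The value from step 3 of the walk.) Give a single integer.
vaddr = 60: l1_idx=0, l2_idx=1
L1[0] = 3; L2[3][1] = 17

Answer: 17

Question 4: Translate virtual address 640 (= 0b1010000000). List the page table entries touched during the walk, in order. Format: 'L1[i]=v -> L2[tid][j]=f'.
Answer: L1[5]=2 -> L2[2][0]=11

Derivation:
vaddr = 640 = 0b1010000000
Split: l1_idx=5, l2_idx=0, offset=0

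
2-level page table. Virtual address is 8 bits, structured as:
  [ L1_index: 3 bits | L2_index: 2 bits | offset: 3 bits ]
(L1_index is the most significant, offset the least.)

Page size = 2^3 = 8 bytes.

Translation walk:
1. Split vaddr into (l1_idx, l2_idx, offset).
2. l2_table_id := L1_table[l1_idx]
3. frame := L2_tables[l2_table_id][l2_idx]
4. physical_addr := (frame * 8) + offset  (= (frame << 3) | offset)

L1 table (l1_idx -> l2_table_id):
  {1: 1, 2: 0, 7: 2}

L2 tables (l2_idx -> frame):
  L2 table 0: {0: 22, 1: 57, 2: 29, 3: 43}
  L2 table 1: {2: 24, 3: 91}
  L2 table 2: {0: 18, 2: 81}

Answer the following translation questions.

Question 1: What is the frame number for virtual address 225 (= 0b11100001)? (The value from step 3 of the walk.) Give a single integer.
vaddr = 225: l1_idx=7, l2_idx=0
L1[7] = 2; L2[2][0] = 18

Answer: 18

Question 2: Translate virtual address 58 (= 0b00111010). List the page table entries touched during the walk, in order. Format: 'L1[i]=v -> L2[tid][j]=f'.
vaddr = 58 = 0b00111010
Split: l1_idx=1, l2_idx=3, offset=2

Answer: L1[1]=1 -> L2[1][3]=91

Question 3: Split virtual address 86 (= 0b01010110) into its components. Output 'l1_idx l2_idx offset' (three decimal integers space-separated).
vaddr = 86 = 0b01010110
  top 3 bits -> l1_idx = 2
  next 2 bits -> l2_idx = 2
  bottom 3 bits -> offset = 6

Answer: 2 2 6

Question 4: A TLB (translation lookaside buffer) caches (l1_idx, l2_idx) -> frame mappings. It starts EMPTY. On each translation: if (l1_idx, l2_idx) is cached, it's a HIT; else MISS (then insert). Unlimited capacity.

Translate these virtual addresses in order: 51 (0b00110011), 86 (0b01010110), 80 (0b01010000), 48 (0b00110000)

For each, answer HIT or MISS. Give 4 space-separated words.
Answer: MISS MISS HIT HIT

Derivation:
vaddr=51: (1,2) not in TLB -> MISS, insert
vaddr=86: (2,2) not in TLB -> MISS, insert
vaddr=80: (2,2) in TLB -> HIT
vaddr=48: (1,2) in TLB -> HIT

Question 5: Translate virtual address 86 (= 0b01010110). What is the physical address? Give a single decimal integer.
vaddr = 86 = 0b01010110
Split: l1_idx=2, l2_idx=2, offset=6
L1[2] = 0
L2[0][2] = 29
paddr = 29 * 8 + 6 = 238

Answer: 238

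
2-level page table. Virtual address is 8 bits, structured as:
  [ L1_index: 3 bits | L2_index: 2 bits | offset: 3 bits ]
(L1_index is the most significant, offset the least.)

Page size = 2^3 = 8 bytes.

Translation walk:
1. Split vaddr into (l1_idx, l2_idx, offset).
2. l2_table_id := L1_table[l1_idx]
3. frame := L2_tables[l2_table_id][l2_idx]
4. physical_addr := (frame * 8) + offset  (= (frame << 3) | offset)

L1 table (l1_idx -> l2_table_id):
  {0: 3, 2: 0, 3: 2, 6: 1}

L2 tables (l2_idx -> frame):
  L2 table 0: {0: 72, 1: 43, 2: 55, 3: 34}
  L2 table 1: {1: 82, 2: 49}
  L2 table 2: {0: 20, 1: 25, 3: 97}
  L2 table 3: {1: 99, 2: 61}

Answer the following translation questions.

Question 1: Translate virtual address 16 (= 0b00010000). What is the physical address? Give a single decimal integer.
vaddr = 16 = 0b00010000
Split: l1_idx=0, l2_idx=2, offset=0
L1[0] = 3
L2[3][2] = 61
paddr = 61 * 8 + 0 = 488

Answer: 488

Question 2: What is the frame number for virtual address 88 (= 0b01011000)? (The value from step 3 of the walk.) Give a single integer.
Answer: 34

Derivation:
vaddr = 88: l1_idx=2, l2_idx=3
L1[2] = 0; L2[0][3] = 34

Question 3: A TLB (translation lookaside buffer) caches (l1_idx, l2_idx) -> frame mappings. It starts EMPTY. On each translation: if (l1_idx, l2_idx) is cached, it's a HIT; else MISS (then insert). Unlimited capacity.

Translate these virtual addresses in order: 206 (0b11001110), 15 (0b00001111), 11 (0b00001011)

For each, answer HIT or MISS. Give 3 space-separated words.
vaddr=206: (6,1) not in TLB -> MISS, insert
vaddr=15: (0,1) not in TLB -> MISS, insert
vaddr=11: (0,1) in TLB -> HIT

Answer: MISS MISS HIT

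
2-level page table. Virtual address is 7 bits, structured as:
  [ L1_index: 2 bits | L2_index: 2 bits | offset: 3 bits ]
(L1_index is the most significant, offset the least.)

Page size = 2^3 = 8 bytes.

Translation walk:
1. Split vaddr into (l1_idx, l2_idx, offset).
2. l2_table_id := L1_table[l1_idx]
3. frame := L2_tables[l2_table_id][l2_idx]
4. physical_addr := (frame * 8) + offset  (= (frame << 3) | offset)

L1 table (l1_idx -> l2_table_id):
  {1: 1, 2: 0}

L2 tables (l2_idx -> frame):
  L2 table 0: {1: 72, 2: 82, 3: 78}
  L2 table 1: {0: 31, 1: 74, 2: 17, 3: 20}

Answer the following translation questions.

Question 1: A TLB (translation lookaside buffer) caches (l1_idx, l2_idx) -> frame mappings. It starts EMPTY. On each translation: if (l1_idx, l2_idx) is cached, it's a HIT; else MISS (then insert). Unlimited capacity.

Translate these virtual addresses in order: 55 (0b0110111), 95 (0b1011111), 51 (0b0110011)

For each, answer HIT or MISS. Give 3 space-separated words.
vaddr=55: (1,2) not in TLB -> MISS, insert
vaddr=95: (2,3) not in TLB -> MISS, insert
vaddr=51: (1,2) in TLB -> HIT

Answer: MISS MISS HIT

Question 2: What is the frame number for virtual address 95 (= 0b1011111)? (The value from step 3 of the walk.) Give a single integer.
vaddr = 95: l1_idx=2, l2_idx=3
L1[2] = 0; L2[0][3] = 78

Answer: 78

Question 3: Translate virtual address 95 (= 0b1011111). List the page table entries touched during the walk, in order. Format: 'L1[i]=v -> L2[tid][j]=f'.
vaddr = 95 = 0b1011111
Split: l1_idx=2, l2_idx=3, offset=7

Answer: L1[2]=0 -> L2[0][3]=78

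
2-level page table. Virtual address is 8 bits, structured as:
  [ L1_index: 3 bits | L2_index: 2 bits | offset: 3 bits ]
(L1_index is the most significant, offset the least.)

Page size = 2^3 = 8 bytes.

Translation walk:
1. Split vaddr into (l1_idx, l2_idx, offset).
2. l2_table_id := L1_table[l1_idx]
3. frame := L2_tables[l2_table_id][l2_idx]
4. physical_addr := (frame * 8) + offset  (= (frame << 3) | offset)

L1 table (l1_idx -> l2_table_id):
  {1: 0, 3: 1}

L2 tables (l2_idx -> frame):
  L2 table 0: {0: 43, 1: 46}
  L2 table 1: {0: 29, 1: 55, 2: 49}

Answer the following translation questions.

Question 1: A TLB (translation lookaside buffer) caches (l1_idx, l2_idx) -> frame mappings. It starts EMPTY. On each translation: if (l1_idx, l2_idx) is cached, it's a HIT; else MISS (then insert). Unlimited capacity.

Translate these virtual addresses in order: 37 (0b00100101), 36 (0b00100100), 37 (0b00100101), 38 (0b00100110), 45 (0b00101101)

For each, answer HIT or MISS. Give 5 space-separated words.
vaddr=37: (1,0) not in TLB -> MISS, insert
vaddr=36: (1,0) in TLB -> HIT
vaddr=37: (1,0) in TLB -> HIT
vaddr=38: (1,0) in TLB -> HIT
vaddr=45: (1,1) not in TLB -> MISS, insert

Answer: MISS HIT HIT HIT MISS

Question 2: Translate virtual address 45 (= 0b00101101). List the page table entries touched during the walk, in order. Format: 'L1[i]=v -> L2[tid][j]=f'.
Answer: L1[1]=0 -> L2[0][1]=46

Derivation:
vaddr = 45 = 0b00101101
Split: l1_idx=1, l2_idx=1, offset=5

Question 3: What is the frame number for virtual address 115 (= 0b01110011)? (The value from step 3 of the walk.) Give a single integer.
Answer: 49

Derivation:
vaddr = 115: l1_idx=3, l2_idx=2
L1[3] = 1; L2[1][2] = 49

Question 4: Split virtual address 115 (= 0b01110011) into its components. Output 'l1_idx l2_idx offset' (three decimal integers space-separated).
Answer: 3 2 3

Derivation:
vaddr = 115 = 0b01110011
  top 3 bits -> l1_idx = 3
  next 2 bits -> l2_idx = 2
  bottom 3 bits -> offset = 3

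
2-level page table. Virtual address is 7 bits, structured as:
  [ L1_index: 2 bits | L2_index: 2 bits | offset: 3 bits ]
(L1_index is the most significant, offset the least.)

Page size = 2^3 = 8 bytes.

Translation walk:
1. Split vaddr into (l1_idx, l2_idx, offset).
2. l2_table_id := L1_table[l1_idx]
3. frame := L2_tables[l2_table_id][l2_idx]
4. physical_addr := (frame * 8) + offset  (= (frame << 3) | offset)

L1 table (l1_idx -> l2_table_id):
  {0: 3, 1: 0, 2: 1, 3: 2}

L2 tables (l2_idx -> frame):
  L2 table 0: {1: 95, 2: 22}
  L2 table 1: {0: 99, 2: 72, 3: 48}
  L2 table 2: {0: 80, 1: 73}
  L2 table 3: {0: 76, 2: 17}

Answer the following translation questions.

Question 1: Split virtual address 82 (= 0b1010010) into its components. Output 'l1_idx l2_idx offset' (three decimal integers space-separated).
Answer: 2 2 2

Derivation:
vaddr = 82 = 0b1010010
  top 2 bits -> l1_idx = 2
  next 2 bits -> l2_idx = 2
  bottom 3 bits -> offset = 2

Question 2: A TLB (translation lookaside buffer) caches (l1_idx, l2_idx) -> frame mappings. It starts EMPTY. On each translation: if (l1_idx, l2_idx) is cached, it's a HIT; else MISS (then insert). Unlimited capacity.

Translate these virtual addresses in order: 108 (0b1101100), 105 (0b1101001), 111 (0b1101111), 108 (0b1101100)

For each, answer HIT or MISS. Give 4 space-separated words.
Answer: MISS HIT HIT HIT

Derivation:
vaddr=108: (3,1) not in TLB -> MISS, insert
vaddr=105: (3,1) in TLB -> HIT
vaddr=111: (3,1) in TLB -> HIT
vaddr=108: (3,1) in TLB -> HIT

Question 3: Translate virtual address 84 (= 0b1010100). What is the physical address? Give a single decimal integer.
Answer: 580

Derivation:
vaddr = 84 = 0b1010100
Split: l1_idx=2, l2_idx=2, offset=4
L1[2] = 1
L2[1][2] = 72
paddr = 72 * 8 + 4 = 580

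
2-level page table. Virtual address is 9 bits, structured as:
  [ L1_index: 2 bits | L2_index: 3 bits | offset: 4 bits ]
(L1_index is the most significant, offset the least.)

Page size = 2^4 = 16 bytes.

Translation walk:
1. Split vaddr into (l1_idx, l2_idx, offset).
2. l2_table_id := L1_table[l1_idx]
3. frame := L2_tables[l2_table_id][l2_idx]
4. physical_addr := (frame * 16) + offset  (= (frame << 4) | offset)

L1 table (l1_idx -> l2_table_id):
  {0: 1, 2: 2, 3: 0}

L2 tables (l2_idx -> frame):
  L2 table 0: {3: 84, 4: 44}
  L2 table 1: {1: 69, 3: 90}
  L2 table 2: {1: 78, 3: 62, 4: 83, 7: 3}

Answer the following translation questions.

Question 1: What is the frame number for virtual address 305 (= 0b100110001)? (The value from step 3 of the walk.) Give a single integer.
Answer: 62

Derivation:
vaddr = 305: l1_idx=2, l2_idx=3
L1[2] = 2; L2[2][3] = 62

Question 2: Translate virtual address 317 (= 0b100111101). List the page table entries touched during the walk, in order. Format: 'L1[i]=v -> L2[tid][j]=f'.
vaddr = 317 = 0b100111101
Split: l1_idx=2, l2_idx=3, offset=13

Answer: L1[2]=2 -> L2[2][3]=62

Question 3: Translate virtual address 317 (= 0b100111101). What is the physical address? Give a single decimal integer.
Answer: 1005

Derivation:
vaddr = 317 = 0b100111101
Split: l1_idx=2, l2_idx=3, offset=13
L1[2] = 2
L2[2][3] = 62
paddr = 62 * 16 + 13 = 1005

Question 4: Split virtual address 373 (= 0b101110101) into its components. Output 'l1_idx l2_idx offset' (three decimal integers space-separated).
Answer: 2 7 5

Derivation:
vaddr = 373 = 0b101110101
  top 2 bits -> l1_idx = 2
  next 3 bits -> l2_idx = 7
  bottom 4 bits -> offset = 5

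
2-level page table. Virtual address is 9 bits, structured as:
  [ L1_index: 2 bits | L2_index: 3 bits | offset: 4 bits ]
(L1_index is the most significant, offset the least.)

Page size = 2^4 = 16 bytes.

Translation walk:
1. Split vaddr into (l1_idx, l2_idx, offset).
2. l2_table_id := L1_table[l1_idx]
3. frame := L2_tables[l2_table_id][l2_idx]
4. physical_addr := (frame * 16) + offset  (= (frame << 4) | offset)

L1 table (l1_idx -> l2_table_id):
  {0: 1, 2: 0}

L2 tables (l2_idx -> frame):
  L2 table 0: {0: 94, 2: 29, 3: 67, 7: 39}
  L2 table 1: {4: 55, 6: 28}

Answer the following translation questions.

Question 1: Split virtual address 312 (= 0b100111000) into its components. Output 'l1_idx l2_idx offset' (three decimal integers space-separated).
Answer: 2 3 8

Derivation:
vaddr = 312 = 0b100111000
  top 2 bits -> l1_idx = 2
  next 3 bits -> l2_idx = 3
  bottom 4 bits -> offset = 8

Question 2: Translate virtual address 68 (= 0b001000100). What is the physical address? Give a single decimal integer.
Answer: 884

Derivation:
vaddr = 68 = 0b001000100
Split: l1_idx=0, l2_idx=4, offset=4
L1[0] = 1
L2[1][4] = 55
paddr = 55 * 16 + 4 = 884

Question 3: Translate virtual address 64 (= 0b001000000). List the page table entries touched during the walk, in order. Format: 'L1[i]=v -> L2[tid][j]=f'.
vaddr = 64 = 0b001000000
Split: l1_idx=0, l2_idx=4, offset=0

Answer: L1[0]=1 -> L2[1][4]=55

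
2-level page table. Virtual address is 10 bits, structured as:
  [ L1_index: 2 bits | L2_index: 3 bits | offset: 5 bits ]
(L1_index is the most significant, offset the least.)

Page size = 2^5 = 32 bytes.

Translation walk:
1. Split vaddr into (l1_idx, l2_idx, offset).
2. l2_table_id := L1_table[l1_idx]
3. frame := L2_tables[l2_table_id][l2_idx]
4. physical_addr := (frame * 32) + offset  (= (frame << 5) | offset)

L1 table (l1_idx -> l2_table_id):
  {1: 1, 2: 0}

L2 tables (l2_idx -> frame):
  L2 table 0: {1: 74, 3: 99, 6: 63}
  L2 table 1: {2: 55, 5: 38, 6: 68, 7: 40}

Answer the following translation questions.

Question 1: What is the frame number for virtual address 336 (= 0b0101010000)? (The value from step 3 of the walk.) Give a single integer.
Answer: 55

Derivation:
vaddr = 336: l1_idx=1, l2_idx=2
L1[1] = 1; L2[1][2] = 55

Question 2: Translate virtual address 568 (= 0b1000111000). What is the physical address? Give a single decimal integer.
Answer: 2392

Derivation:
vaddr = 568 = 0b1000111000
Split: l1_idx=2, l2_idx=1, offset=24
L1[2] = 0
L2[0][1] = 74
paddr = 74 * 32 + 24 = 2392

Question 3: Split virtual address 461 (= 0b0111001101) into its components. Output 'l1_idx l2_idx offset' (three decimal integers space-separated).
vaddr = 461 = 0b0111001101
  top 2 bits -> l1_idx = 1
  next 3 bits -> l2_idx = 6
  bottom 5 bits -> offset = 13

Answer: 1 6 13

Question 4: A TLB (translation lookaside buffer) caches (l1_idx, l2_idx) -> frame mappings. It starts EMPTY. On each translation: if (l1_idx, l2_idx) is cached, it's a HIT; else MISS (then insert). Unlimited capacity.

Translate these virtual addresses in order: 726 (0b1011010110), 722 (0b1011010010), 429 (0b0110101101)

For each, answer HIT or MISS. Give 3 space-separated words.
vaddr=726: (2,6) not in TLB -> MISS, insert
vaddr=722: (2,6) in TLB -> HIT
vaddr=429: (1,5) not in TLB -> MISS, insert

Answer: MISS HIT MISS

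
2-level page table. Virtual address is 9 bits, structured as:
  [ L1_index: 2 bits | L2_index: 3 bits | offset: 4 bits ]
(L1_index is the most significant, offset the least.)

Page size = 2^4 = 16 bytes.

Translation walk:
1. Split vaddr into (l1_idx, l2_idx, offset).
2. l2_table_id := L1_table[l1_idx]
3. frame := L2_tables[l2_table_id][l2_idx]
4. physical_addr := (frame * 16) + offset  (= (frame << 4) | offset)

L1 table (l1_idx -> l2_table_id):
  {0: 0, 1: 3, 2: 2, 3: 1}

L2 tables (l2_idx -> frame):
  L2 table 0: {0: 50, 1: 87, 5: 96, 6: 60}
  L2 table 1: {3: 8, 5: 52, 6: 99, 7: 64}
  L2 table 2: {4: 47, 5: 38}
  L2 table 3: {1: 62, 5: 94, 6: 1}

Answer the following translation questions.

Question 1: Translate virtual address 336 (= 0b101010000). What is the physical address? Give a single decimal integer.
Answer: 608

Derivation:
vaddr = 336 = 0b101010000
Split: l1_idx=2, l2_idx=5, offset=0
L1[2] = 2
L2[2][5] = 38
paddr = 38 * 16 + 0 = 608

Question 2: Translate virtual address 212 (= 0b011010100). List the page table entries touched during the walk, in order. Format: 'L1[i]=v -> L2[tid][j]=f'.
vaddr = 212 = 0b011010100
Split: l1_idx=1, l2_idx=5, offset=4

Answer: L1[1]=3 -> L2[3][5]=94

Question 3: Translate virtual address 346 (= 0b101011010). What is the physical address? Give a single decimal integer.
vaddr = 346 = 0b101011010
Split: l1_idx=2, l2_idx=5, offset=10
L1[2] = 2
L2[2][5] = 38
paddr = 38 * 16 + 10 = 618

Answer: 618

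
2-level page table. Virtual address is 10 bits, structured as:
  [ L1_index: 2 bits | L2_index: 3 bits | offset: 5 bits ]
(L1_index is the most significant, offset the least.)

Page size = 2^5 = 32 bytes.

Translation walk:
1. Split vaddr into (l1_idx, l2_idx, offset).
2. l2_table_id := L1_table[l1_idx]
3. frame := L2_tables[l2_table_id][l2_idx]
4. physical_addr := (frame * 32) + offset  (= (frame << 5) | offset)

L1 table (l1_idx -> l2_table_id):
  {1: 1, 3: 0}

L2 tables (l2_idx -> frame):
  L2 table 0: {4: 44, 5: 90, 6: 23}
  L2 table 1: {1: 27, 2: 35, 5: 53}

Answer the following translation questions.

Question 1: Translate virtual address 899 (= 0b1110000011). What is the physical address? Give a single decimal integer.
Answer: 1411

Derivation:
vaddr = 899 = 0b1110000011
Split: l1_idx=3, l2_idx=4, offset=3
L1[3] = 0
L2[0][4] = 44
paddr = 44 * 32 + 3 = 1411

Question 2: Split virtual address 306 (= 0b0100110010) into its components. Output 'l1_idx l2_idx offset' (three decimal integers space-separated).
vaddr = 306 = 0b0100110010
  top 2 bits -> l1_idx = 1
  next 3 bits -> l2_idx = 1
  bottom 5 bits -> offset = 18

Answer: 1 1 18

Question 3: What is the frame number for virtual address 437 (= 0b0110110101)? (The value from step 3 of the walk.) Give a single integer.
vaddr = 437: l1_idx=1, l2_idx=5
L1[1] = 1; L2[1][5] = 53

Answer: 53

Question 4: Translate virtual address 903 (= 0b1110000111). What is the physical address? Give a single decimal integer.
Answer: 1415

Derivation:
vaddr = 903 = 0b1110000111
Split: l1_idx=3, l2_idx=4, offset=7
L1[3] = 0
L2[0][4] = 44
paddr = 44 * 32 + 7 = 1415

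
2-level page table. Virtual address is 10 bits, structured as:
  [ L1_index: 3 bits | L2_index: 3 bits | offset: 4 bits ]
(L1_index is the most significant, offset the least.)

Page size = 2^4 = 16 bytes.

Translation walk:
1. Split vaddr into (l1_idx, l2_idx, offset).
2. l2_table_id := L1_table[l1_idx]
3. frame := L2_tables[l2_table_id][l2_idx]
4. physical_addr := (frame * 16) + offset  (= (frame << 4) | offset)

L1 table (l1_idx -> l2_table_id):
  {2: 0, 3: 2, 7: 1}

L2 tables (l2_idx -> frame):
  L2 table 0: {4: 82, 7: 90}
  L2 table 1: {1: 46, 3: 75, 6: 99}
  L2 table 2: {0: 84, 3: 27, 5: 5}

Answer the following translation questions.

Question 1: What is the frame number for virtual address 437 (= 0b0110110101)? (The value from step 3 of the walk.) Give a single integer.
Answer: 27

Derivation:
vaddr = 437: l1_idx=3, l2_idx=3
L1[3] = 2; L2[2][3] = 27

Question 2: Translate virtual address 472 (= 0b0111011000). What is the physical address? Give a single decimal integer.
vaddr = 472 = 0b0111011000
Split: l1_idx=3, l2_idx=5, offset=8
L1[3] = 2
L2[2][5] = 5
paddr = 5 * 16 + 8 = 88

Answer: 88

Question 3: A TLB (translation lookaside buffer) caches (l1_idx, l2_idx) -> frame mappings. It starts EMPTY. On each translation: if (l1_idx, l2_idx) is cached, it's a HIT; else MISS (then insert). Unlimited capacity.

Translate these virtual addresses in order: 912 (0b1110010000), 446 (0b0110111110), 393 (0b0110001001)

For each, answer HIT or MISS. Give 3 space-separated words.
vaddr=912: (7,1) not in TLB -> MISS, insert
vaddr=446: (3,3) not in TLB -> MISS, insert
vaddr=393: (3,0) not in TLB -> MISS, insert

Answer: MISS MISS MISS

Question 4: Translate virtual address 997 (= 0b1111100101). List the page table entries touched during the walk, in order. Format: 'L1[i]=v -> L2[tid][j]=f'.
Answer: L1[7]=1 -> L2[1][6]=99

Derivation:
vaddr = 997 = 0b1111100101
Split: l1_idx=7, l2_idx=6, offset=5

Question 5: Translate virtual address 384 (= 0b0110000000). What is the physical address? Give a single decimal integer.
vaddr = 384 = 0b0110000000
Split: l1_idx=3, l2_idx=0, offset=0
L1[3] = 2
L2[2][0] = 84
paddr = 84 * 16 + 0 = 1344

Answer: 1344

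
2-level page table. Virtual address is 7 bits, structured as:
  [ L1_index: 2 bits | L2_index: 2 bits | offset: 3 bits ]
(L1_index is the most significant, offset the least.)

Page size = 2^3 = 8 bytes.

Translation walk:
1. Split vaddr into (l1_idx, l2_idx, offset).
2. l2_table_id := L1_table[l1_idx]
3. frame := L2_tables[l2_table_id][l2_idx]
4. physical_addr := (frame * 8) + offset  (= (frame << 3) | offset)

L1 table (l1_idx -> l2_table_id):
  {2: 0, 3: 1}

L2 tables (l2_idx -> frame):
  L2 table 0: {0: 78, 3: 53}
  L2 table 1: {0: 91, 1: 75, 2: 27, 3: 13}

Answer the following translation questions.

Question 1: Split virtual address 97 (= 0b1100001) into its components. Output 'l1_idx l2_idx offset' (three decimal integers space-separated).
Answer: 3 0 1

Derivation:
vaddr = 97 = 0b1100001
  top 2 bits -> l1_idx = 3
  next 2 bits -> l2_idx = 0
  bottom 3 bits -> offset = 1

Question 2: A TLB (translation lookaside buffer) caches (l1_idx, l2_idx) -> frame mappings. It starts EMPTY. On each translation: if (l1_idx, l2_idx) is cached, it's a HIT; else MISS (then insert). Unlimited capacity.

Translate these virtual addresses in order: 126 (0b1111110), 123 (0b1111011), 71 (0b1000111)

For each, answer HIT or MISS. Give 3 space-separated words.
Answer: MISS HIT MISS

Derivation:
vaddr=126: (3,3) not in TLB -> MISS, insert
vaddr=123: (3,3) in TLB -> HIT
vaddr=71: (2,0) not in TLB -> MISS, insert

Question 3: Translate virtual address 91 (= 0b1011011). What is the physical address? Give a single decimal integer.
vaddr = 91 = 0b1011011
Split: l1_idx=2, l2_idx=3, offset=3
L1[2] = 0
L2[0][3] = 53
paddr = 53 * 8 + 3 = 427

Answer: 427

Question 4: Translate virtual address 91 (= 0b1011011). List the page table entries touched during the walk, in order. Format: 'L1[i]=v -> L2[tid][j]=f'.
vaddr = 91 = 0b1011011
Split: l1_idx=2, l2_idx=3, offset=3

Answer: L1[2]=0 -> L2[0][3]=53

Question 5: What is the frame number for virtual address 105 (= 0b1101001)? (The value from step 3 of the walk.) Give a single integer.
vaddr = 105: l1_idx=3, l2_idx=1
L1[3] = 1; L2[1][1] = 75

Answer: 75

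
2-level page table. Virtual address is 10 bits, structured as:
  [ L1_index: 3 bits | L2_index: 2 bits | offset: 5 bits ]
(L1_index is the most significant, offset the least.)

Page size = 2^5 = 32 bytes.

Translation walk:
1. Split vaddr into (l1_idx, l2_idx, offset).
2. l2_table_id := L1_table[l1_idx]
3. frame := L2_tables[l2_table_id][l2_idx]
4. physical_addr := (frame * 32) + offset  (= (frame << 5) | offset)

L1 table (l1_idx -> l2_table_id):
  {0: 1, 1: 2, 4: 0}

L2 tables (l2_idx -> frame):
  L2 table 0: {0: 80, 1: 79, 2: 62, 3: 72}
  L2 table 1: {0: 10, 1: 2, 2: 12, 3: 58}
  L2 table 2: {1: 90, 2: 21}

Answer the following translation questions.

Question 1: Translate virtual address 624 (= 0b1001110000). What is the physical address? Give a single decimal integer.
vaddr = 624 = 0b1001110000
Split: l1_idx=4, l2_idx=3, offset=16
L1[4] = 0
L2[0][3] = 72
paddr = 72 * 32 + 16 = 2320

Answer: 2320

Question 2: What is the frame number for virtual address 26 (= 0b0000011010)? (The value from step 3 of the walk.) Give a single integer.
vaddr = 26: l1_idx=0, l2_idx=0
L1[0] = 1; L2[1][0] = 10

Answer: 10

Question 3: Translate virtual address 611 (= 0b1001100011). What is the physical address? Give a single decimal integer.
vaddr = 611 = 0b1001100011
Split: l1_idx=4, l2_idx=3, offset=3
L1[4] = 0
L2[0][3] = 72
paddr = 72 * 32 + 3 = 2307

Answer: 2307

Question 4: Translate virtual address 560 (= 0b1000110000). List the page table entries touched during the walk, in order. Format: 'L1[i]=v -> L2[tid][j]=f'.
Answer: L1[4]=0 -> L2[0][1]=79

Derivation:
vaddr = 560 = 0b1000110000
Split: l1_idx=4, l2_idx=1, offset=16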